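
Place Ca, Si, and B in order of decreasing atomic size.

Ca, Si, B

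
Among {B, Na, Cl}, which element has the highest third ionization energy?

Na

The third ionization energy removes an electron from the +2 ion. For each element: B²⁺ still has 1 valence electron; Na²⁺ is already 1 electron into the core; Cl²⁺ still has 5 valence electrons.
Breaking into a closed-shell core is much more expensive than removing a leftover valence electron — Na has the largest IE_3 here.
Valence configurations: B²⁺ [He]2s¹, Cl²⁺ [Ne]3s²3p³.
The numbers (kJ/mol): B 3660, Na 6910, Cl 3822.
Overall IE_3 order: B < Cl < Na.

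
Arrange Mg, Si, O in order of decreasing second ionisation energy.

O > Si > Mg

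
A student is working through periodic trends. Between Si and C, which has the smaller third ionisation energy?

After 2 electrons have been removed, what remains? Si²⁺ still has 2 valence electrons; C²⁺ still has 2 valence electrons.
All are still removing valence electrons, so compare the +2 ions as you would atoms: IE_3 generally rises across a period (higher Z_eff) and falls down a group (larger shell), subject to the usual subshell exceptions.
Valence configurations: Si²⁺ [Ne]3s², C²⁺ [He]2s².
The numbers (kJ/mol): Si 3232, C 4620.
Hence IE_3: Si < C.

Si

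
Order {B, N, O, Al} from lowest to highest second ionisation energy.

Al < B < N < O

After 1 electron has been removed, what remains? B⁺ still has 2 valence electrons; N⁺ still has 4 valence electrons; O⁺ still has 5 valence electrons; Al⁺ still has 2 valence electrons.
All are still removing valence electrons, so compare the +1 ions as you would atoms: IE_2 generally rises across a period (higher Z_eff) and falls down a group (larger shell), subject to the usual subshell exceptions.
Valence configurations: B⁺ [He]2s², N⁺ [He]2s²2p², O⁺ [He]2s²2p³, Al⁺ [Ne]3s².
Approximate IE_2 values (kJ/mol): B 2427, N 2856, O 3388, Al 1817.
Overall IE_2 order: Al < B < N < O.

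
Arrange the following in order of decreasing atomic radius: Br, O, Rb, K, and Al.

Rb > K > Al > Br > O

O is in period 2, group 16; Al is in period 3, group 13; K is in period 4, group 1; Br is in period 4, group 17; Rb is in period 5, group 1.
Across a period the added protons contract the valence shell; down a group each new principal shell makes the atom larger.
These span different periods and groups, so the two trends combine.
Br > O: the two effects oppose for this pair; the down-group effect wins (114 vs 63 pm).
Al > Br: period and group pull opposite ways; the across-period shift dominates (126 vs 114 pm).
K > Al: both effects reinforce here, so K is clearly the larger of the two.
Rb > K: they share group 1; the group trend gives Rb the larger value.
Approximate values (pm): O 63, Al 126, K 196, Br 114, Rb 210.
So from largest to smallest: Rb > K > Al > Br > O.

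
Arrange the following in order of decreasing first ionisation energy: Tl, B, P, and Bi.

P > B > Bi > Tl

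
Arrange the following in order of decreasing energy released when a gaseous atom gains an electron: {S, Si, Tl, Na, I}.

I > S > Si > Na > Tl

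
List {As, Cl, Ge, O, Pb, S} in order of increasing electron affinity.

Adding an electron releases more energy for atoms nearer the top right (short of the noble gases).
Here both period and group differ, so the two effects have to be weighed against each other.
As > Pb: both effects reinforce here, so As is clearly the higher of the two.
Ge > As: this pair runs against the simple trend — see the exception note.
O > Ge: relative to Ge, both the across-period and down-group shifts push O's electron affinity up.
S > O: this pair runs against the simple trend — see the exception note.
Cl > S: both are in period 3; the period trend gives Cl the larger value.
Note the exception: Ge has a higher electron affinity than As, contrary to the simple trend — adding an electron to As's half-filled 4p³ is unfavourable, so Ge (4p²) has the more exothermic EA.
Note the exception: S has a higher electron affinity than O, contrary to the simple trend — the compact 2p subshell of O repels the added electron more than S's larger 3p does.
Approximate values (kJ/mol): O 141, S 200, Cl 349, Ge 119, As 78, Pb 35.
So from lowest to highest: Pb < As < Ge < O < S < Cl.

Pb < As < Ge < O < S < Cl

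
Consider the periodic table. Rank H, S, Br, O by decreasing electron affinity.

H is in period 1, group 1; O is in period 2, group 16; S is in period 3, group 16; Br is in period 4, group 17.
Electron affinity generally becomes more exothermic across a period toward the halogens and less exothermic down a group.
These span different periods and groups, so the two trends combine.
O > H: period and group pull opposite ways; the across-period shift dominates (141 vs 73 kJ/mol).
S > O: this pair runs against the simple trend — see the exception note.
Br > S: the two effects oppose for this pair; the across-period effect wins (325 vs 200 kJ/mol).
Note the exception: S has a higher electron affinity than O, contrary to the simple trend — the compact 2p subshell of O repels the added electron more than S's larger 3p does.
For reference (kJ/mol): H 73, O 141, S 200, Br 325.
So from highest to lowest: Br > S > O > H.

Br > S > O > H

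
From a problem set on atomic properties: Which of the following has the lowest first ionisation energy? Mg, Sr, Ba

Mg is in period 3, group 2; Sr is in period 5, group 2; Ba is in period 6, group 2.
Removing the outermost electron gets harder across a period and easier down a group.
All are in group 2, so first ionization energy increases up the group.
The lowest first ionisation energy among these belongs to Ba.

Ba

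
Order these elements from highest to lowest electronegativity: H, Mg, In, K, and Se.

Se > H > In > Mg > K

H is in period 1, group 1; Mg is in period 3, group 2; K is in period 4, group 1; Se is in period 4, group 16; In is in period 5, group 13.
EN rises left→right (higher Z_eff, smaller atoms) and falls top→bottom (larger, more shielded atoms).
Neither a single period nor a single group — weigh both effects.
Mg > K: both effects reinforce here, so Mg is clearly the higher of the two.
In > Mg: the two effects oppose for this pair; the across-period effect wins (1.78 vs 1.31).
H > In: the two effects oppose for this pair; the down-group effect wins (2.20 vs 1.78).
Se > H: period and group pull opposite ways; the across-period shift dominates (2.55 vs 2.20).
Tabulated electronegativity (Pauling): H 2.20, Mg 1.31, K 0.82, Se 2.55, In 1.78.
So from highest to lowest: Se > H > In > Mg > K.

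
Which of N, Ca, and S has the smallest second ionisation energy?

Ca

After 1 electron has been removed, what remains? N⁺ still has 4 valence electrons; Ca⁺ still has 1 valence electron; S⁺ still has 5 valence electrons.
All are still removing valence electrons, so compare the +1 ions as you would atoms: IE_2 generally rises across a period (higher Z_eff) and falls down a group (larger shell), subject to the usual subshell exceptions.
Valence configurations: N⁺ [He]2s²2p², Ca⁺ [Ar]4s¹, S⁺ [Ne]3s²3p³.
Approximate IE_2 values (kJ/mol): N 2856, Ca 1145, S 2252.
So the second ionization energies run Ca < S < N.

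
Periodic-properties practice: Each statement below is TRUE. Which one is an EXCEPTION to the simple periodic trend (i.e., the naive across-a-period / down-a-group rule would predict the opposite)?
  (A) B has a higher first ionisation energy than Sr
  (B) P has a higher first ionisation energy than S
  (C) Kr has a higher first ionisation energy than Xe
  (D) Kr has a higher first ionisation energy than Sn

(B)

The general trend: first ionisation energy increases across a period and decreases down a group.
(A) B (period 2, group 13) vs Sr (period 5, group 2): the stated order agrees with the simple trend.
(B) P (period 3, group 15) vs S (period 3, group 16): the stated order contradicts the simple trend.
(C) Kr (period 4, group 18) vs Xe (period 5, group 18): the stated order agrees with the simple trend.
(D) Kr (period 4, group 18) vs Sn (period 5, group 14): the stated order agrees with the simple trend.
The exception is (B): S (3p⁴) ionizes more easily than half-filled P (3p³) because the paired 3p electron in S is pushed out by e⁻–e⁻ repulsion.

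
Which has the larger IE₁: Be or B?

Removing the outermost electron gets harder across a period and easier down a group.
All lie in period 2; the across-period trend (first ionization energy increases left to right) applies, with the exception below.
Note the exception: Be has a higher first ionization energy than B, contrary to the simple trend — removing B's lone 2p electron is easier than breaking Be's filled 2s².
Approximate values (kJ/mol): Be 900, B 801.
So Be has the larger IE₁ (Be > B).

Be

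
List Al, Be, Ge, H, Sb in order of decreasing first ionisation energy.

H > Be > Sb > Ge > Al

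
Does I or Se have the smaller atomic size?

Se

Se is in period 4, group 16; I is in period 5, group 17.
Across a period the added protons contract the valence shell; down a group each new principal shell makes the atom larger.
A diagonal step moves right (one effect) and down (the opposite effect) at once.
I > Se: the two effects oppose for this pair; the down-group effect wins (133 vs 116 pm).
Approximate values (pm): Se 116, I 133.
So Se has the smaller atomic size (Se < I).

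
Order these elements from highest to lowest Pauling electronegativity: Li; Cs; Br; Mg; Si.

Li is in period 2, group 1; Mg is in period 3, group 2; Si is in period 3, group 14; Br is in period 4, group 17; Cs is in period 6, group 1.
Atoms toward the upper right of the periodic table pull bonding electrons most strongly.
Here both period and group differ, so the two effects have to be weighed against each other.
Li > Cs: Li sits above Cs in group 1, so the down-group effect alone puts Li higher.
Mg > Li: period and group pull opposite ways; the across-period shift dominates (1.31 vs 0.98).
Si > Mg: Si lies to the right of Mg in period 3, so the across-period effect alone puts Si higher.
Br > Si: the two effects oppose for this pair; the across-period effect wins (2.96 vs 1.90).
Tabulated electronegativity (Pauling): Li 0.98, Mg 1.31, Si 1.90, Br 2.96, Cs 0.79.
So from highest to lowest: Br > Si > Mg > Li > Cs.

Br > Si > Mg > Li > Cs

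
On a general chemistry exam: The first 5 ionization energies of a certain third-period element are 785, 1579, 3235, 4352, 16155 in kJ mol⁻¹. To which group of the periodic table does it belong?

Group 14

Look for the largest jump between consecutive ionization energies: IE5/IE4 ≈ 3.7, far larger than any earlier ratio.
That jump marks the point where a core electron is being removed. So the atom has 4 valence electrons.
A main-group element with 4 valence electrons is in group 14.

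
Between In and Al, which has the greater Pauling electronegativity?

Electronegativity increases across a period and decreases down a group, tracking effective nuclear charge and atomic size.
All are in group 13; the group trend (electronegativity increases up the group) applies, with the exception below.
Note the exception: In has a higher electronegativity than Al, contrary to the simple trend — poor shielding by filled d (and f) subshells raises the heavier element's effective nuclear charge more than the simple down-group trend predicts.
For reference (Pauling): Al 1.61, In 1.78.
So In has the greater Pauling electronegativity (In > Al).

In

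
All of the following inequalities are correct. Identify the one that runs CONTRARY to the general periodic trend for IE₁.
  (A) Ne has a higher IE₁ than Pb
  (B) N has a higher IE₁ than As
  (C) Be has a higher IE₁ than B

The general trend: IE₁ increases across a period and decreases down a group.
(A) Ne (period 2, group 18) vs Pb (period 6, group 14): the stated order agrees with the simple trend.
(B) N (period 2, group 15) vs As (period 4, group 15): the stated order agrees with the simple trend.
(C) Be (period 2, group 2) vs B (period 2, group 13): the stated order contradicts the simple trend.
The exception is (C): removing B's lone 2p electron is easier than breaking Be's filled 2s².

(C)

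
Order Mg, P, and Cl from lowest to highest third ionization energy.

P, Cl, Mg

The third ionization energy removes an electron from the +2 ion. For each element: Mg²⁺ is the bare [Ne] core; P²⁺ still has 3 valence electrons; Cl²⁺ still has 5 valence electrons.
Breaking into a closed-shell core is much more expensive than removing a leftover valence electron — Mg has the largest IE_3 here.
Valence configurations: P²⁺ [Ne]3s²3p¹, Cl²⁺ [Ne]3s²3p³.
Tabulated IE_3 (kJ/mol): Mg 7733, P 2914, Cl 3822.
Overall IE_3 order: P < Cl < Mg.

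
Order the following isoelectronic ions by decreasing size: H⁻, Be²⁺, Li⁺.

All of these have 2 electrons, so size is governed by nuclear charge alone: the more protons, the stronger the pull on the same electron cloud, and the smaller the ion.
Nuclear charges: Be²⁺ (Z=4), Li⁺ (Z=3), H⁻ (Z=1).
Largest to smallest: H⁻ > Li⁺ > Be²⁺.

H⁻ > Li⁺ > Be²⁺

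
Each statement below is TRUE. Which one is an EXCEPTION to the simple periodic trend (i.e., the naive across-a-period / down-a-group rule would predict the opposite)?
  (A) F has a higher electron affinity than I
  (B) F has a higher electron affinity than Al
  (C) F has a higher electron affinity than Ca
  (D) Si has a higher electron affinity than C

(D)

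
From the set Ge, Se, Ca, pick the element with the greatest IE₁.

Ca is in period 4, group 2; Ge is in period 4, group 14; Se is in period 4, group 16.
First ionization energy rises across a period (greater Z_eff holds electrons more tightly) and falls down a group (valence electrons are farther from the nucleus).
All lie in period 4, so first ionization energy increases left to right.
The greatest IE₁ among these belongs to Se.

Se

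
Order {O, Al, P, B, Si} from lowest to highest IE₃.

Consider each +2 ion: O²⁺ still has 4 valence electrons; Al²⁺ still has 1 valence electron; P²⁺ still has 3 valence electrons; B²⁺ still has 1 valence electron; Si²⁺ still has 2 valence electrons.
All are still removing valence electrons, so compare the +2 ions as you would atoms: IE_3 generally rises across a period (higher Z_eff) and falls down a group (larger shell), subject to the usual subshell exceptions.
Valence configurations: O²⁺ [He]2s²2p², Al²⁺ [Ne]3s¹, P²⁺ [Ne]3s²3p¹, B²⁺ [He]2s¹, Si²⁺ [Ne]3s².
P²⁺ loses a lone 3p electron whereas Si²⁺ must break into a filled 3s² pair, so IE_3(Si) > IE_3(P) even though P has the higher nuclear charge.
Tabulated IE_3 (kJ/mol): O 5300, Al 2745, P 2914, B 3660, Si 3232.
Hence IE_3: Al < P < Si < B < O.

Al, P, Si, B, O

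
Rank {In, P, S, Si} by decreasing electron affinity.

Si is in period 3, group 14; P is in period 3, group 15; S is in period 3, group 16; In is in period 5, group 13.
EA tends to increase across a period and decrease down a group, though the pattern is less regular than for IE or radius.
Neither a single period nor a single group — weigh both effects.
P > In: both effects reinforce here, so P is clearly the higher of the two.
Si > P: this pair runs against the simple trend — see the exception note.
S > Si: S lies to the right of Si in period 3, so the across-period effect alone puts S higher.
Note the exception: Si has a higher electron affinity than P, contrary to the simple trend — adding an electron to P's half-filled 3p³ is unfavourable, so Si (3p²) has the more exothermic EA.
Tabulated electron affinity (kJ/mol): Si 134, P 72, S 200, In 29.
So from highest to lowest: S > Si > P > In.

S, Si, P, In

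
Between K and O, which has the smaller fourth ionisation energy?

K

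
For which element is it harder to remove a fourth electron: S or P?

P

After 3 electrons have been removed, what remains? S³⁺ still has 3 valence electrons; P³⁺ still has 2 valence electrons.
All are still removing valence electrons, so compare the +3 ions as you would atoms: IE_4 generally rises across a period (higher Z_eff) and falls down a group (larger shell), subject to the usual subshell exceptions.
Valence configurations: S³⁺ [Ne]3s²3p¹, P³⁺ [Ne]3s².
S³⁺ loses a lone 3p electron whereas P³⁺ must break into a filled 3s² pair, so IE_4(P) > IE_4(S) even though S has the higher nuclear charge.
Approximate IE_4 values (kJ/mol): S 4556, P 4964.
So the fourth ionization energies run S < P.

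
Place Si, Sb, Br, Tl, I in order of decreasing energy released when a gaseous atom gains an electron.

Br, I, Si, Sb, Tl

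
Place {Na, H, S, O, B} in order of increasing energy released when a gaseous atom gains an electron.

H is in period 1, group 1; B is in period 2, group 13; O is in period 2, group 16; Na is in period 3, group 1; S is in period 3, group 16.
EA tends to increase across a period and decrease down a group, though the pattern is less regular than for IE or radius.
Here both period and group differ, so the two effects have to be weighed against each other.
Na > B: this pair runs against the simple trend — see the exception note.
H > Na: they share group 1; the group trend gives H the larger value.
O > H: the two effects oppose for this pair; the across-period effect wins (141 vs 73 kJ/mol).
S > O: this pair runs against the simple trend — see the exception note.
Note the exception: Na has a higher electron affinity than B, contrary to the simple trend — B's ns²np¹ configuration gives only a small electron affinity — the sparsely filled np subshell binds an added electron weakly.
Note the exception: S has a higher electron affinity than O, contrary to the simple trend — the compact 2p subshell of O repels the added electron more than S's larger 3p does.
For reference (kJ/mol): H 73, B 27, O 141, Na 53, S 200.
So from lowest to highest: B < Na < H < O < S.

B < Na < H < O < S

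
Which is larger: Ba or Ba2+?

Ba

Forming Ba2+ removes 2 electrons from Ba. Fewer electrons for the same nuclear charge means less shielding and a higher Z_eff on the remaining electrons, and for main-group metals the entire outer shell is lost.
A cation is smaller than its parent atom: Ba2+ < Ba.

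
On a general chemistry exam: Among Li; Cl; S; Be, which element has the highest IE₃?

Be

Consider each +2 ion: Li²⁺ is already 1 electron into the core; Cl²⁺ still has 5 valence electrons; S²⁺ still has 4 valence electrons; Be²⁺ is the bare [He] core.
Breaking into a closed-shell core is much more expensive than removing a leftover valence electron — Li and Be have the largest IE_3 here.
Valence configurations: Cl²⁺ [Ne]3s²3p³, S²⁺ [Ne]3s²3p².
Approximate IE_3 values (kJ/mol): Li 11815, Cl 3822, S 3357, Be 14849.
Overall IE_3 order: S < Cl < Li < Be.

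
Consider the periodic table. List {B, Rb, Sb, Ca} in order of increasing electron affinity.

Ca, B, Rb, Sb

B is in period 2, group 13; Ca is in period 4, group 2; Rb is in period 5, group 1; Sb is in period 5, group 15.
Electron affinity generally becomes more exothermic across a period toward the halogens and less exothermic down a group.
Here both period and group differ, so the two effects have to be weighed against each other.
B > Ca: both effects reinforce here, so B is clearly the higher of the two.
Rb > B: this pair runs against the simple trend — see the exception note.
Sb > Rb: both are in period 5; the period trend gives Sb the larger value.
Note the exception: Rb has a higher electron affinity than B, contrary to the simple trend — B's ns²np¹ configuration gives only a small electron affinity — the sparsely filled np subshell binds an added electron weakly.
Note the exception: Rb has a higher electron affinity than Ca, contrary to the simple trend — adding an electron to Ca (ns²) has to open a new, higher-energy np subshell, which is unfavourable.
Approximate values (kJ/mol): B 27, Ca 2, Rb 47, Sb 103.
So from lowest to highest: Ca < B < Rb < Sb.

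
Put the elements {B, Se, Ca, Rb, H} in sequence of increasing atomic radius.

H < B < Se < Ca < Rb

Radius decreases left→right (rising Z_eff, same n) and increases top→bottom (higher n).
These span different periods and groups, so the two trends combine.
B > H: the two effects oppose for this pair; the down-group effect wins (85 vs 32 pm).
Se > B: the two effects oppose for this pair; the down-group effect wins (116 vs 85 pm).
Ca > Se: Ca lies to the left of Se in period 4, so the across-period effect alone puts Ca larger.
Rb > Ca: both effects reinforce here, so Rb is clearly the larger of the two.
For reference (pm): H 32, B 85, Ca 171, Se 116, Rb 210.
So from smallest to largest: H < B < Se < Ca < Rb.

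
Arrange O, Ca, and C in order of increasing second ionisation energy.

Ca < C < O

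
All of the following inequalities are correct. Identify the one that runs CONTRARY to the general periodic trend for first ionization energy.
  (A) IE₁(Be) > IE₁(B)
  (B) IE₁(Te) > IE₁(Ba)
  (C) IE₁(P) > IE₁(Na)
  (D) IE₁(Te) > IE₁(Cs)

The general trend: first ionization energy increases across a period and decreases down a group.
(A) Be (period 2, group 2) vs B (period 2, group 13): the stated order contradicts the simple trend.
(B) Te (period 5, group 16) vs Ba (period 6, group 2): the stated order agrees with the simple trend.
(C) P (period 3, group 15) vs Na (period 3, group 1): the stated order agrees with the simple trend.
(D) Te (period 5, group 16) vs Cs (period 6, group 1): the stated order agrees with the simple trend.
The exception is (A): removing B's lone 2p electron is easier than breaking Be's filled 2s².

(A)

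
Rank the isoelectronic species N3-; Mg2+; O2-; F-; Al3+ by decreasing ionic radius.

N3- > O2- > F- > Mg2+ > Al3+

All of these have 10 electrons, so size is governed by nuclear charge alone: the more protons, the stronger the pull on the same electron cloud, and the smaller the ion.
Nuclear charges: Al3+ (Z=13), Mg2+ (Z=12), F- (Z=9), O2- (Z=8), N3- (Z=7).
Largest to smallest: N3- > O2- > F- > Mg2+ > Al3+.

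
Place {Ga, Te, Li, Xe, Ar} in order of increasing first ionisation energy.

Li < Ga < Te < Xe < Ar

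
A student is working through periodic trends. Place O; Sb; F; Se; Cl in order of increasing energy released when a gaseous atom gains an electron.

O is in period 2, group 16; F is in period 2, group 17; Cl is in period 3, group 17; Se is in period 4, group 16; Sb is in period 5, group 15.
Adding an electron releases more energy for atoms nearer the top right (short of the noble gases).
These span different periods and groups, so the two trends combine.
O > Sb: relative to Sb, both the across-period and down-group shifts push O's electron affinity up.
Se > O: this pair runs against the simple trend — see the exception note.
F > Se: both effects reinforce here, so F is clearly the higher of the two.
Cl > F: this pair runs against the simple trend — see the exception note.
Note the exception: Se has a higher electron affinity than O, contrary to the simple trend — O's compact 2p subshell gives strong electron–electron repulsion on the added electron.
Note the exception: Cl has a higher electron affinity than F, contrary to the simple trend — F's small 2p subshell makes the incoming electron feel strong e⁻–e⁻ repulsion, so Cl actually releases more energy on gaining an electron.
Approximate values (kJ/mol): O 141, F 328, Cl 349, Se 195, Sb 103.
So from lowest to highest: Sb < O < Se < F < Cl.

Sb < O < Se < F < Cl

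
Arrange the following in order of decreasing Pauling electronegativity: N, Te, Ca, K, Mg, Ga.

N > Te > Ga > Mg > Ca > K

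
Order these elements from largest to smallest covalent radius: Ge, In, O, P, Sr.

Sr, In, Ge, P, O

O is in period 2, group 16; P is in period 3, group 15; Ge is in period 4, group 14; Sr is in period 5, group 2; In is in period 5, group 13.
Radius decreases left→right (rising Z_eff, same n) and increases top→bottom (higher n).
These span different periods and groups, so the two trends combine.
P > O: both effects reinforce here, so P is clearly the larger of the two.
Ge > P: both effects reinforce here, so Ge is clearly the larger of the two.
In > Ge: both effects reinforce here, so In is clearly the larger of the two.
Sr > In: both are in period 5; the period trend gives Sr the larger value.
For reference (pm): O 63, P 111, Ge 121, Sr 185, In 142.
So from largest to smallest: Sr > In > Ge > P > O.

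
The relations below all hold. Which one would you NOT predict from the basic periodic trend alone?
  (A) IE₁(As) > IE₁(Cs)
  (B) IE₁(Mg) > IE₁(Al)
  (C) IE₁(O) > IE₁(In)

The general trend: first ionization energy increases across a period and decreases down a group.
(A) As (period 4, group 15) vs Cs (period 6, group 1): the stated order agrees with the simple trend.
(B) Mg (period 3, group 2) vs Al (period 3, group 13): the stated order contradicts the simple trend.
(C) O (period 2, group 16) vs In (period 5, group 13): the stated order agrees with the simple trend.
The exception is (B): Al's single 3p electron is easier to remove than one from Mg's filled 3s².

(B)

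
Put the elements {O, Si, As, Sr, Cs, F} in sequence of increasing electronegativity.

Cs, Sr, Si, As, O, F

Electronegativity increases across a period and decreases down a group, tracking effective nuclear charge and atomic size.
Here both period and group differ, so the two effects have to be weighed against each other.
Sr > Cs: relative to Cs, both the across-period and down-group shifts push Sr's electronegativity up.
Si > Sr: relative to Sr, both the across-period and down-group shifts push Si's electronegativity up.
As > Si: the two effects oppose for this pair; the across-period effect wins (2.18 vs 1.90).
O > As: relative to As, both the across-period and down-group shifts push O's electronegativity up.
F > O: both are in period 2; the period trend gives F the larger value.
Approximate values (Pauling): O 3.44, F 3.98, Si 1.90, As 2.18, Sr 0.95, Cs 0.79.
So from lowest to highest: Cs < Sr < Si < As < O < F.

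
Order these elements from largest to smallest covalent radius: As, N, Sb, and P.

Sb > As > P > N

Across a period the added protons contract the valence shell; down a group each new principal shell makes the atom larger.
All are in group 15, so atomic radius increases down the group.
So from largest to smallest: Sb > As > P > N.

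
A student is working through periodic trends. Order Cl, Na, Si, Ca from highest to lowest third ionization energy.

Na > Ca > Cl > Si

The third ionization energy removes an electron from the +2 ion. For each element: Cl²⁺ still has 5 valence electrons; Na²⁺ is already 1 electron into the core; Si²⁺ still has 2 valence electrons; Ca²⁺ is the bare [Ar] core.
Breaking into a closed-shell core is much more expensive than removing a leftover valence electron — Ca and Na have the largest IE_3 here.
Valence configurations: Cl²⁺ [Ne]3s²3p³, Si²⁺ [Ne]3s².
The numbers (kJ/mol): Cl 3822, Na 6910, Si 3232, Ca 4912.
Hence IE_3: Si < Cl < Ca < Na.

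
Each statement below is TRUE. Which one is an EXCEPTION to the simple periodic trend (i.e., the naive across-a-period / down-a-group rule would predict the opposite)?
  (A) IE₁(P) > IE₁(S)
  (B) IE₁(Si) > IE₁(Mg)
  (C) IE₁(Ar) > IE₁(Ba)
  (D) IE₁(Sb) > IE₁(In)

The general trend: first ionisation energy increases across a period and decreases down a group.
(A) P (period 3, group 15) vs S (period 3, group 16): the stated order contradicts the simple trend.
(B) Si (period 3, group 14) vs Mg (period 3, group 2): the stated order agrees with the simple trend.
(C) Ar (period 3, group 18) vs Ba (period 6, group 2): the stated order agrees with the simple trend.
(D) Sb (period 5, group 15) vs In (period 5, group 13): the stated order agrees with the simple trend.
The exception is (A): S (3p⁴) ionizes more easily than half-filled P (3p³) because the paired 3p electron in S is pushed out by e⁻–e⁻ repulsion.

(A)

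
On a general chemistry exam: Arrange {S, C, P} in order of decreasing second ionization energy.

After 1 electron has been removed, what remains? S⁺ still has 5 valence electrons; C⁺ still has 3 valence electrons; P⁺ still has 4 valence electrons.
All are still removing valence electrons, so compare the +1 ions as you would atoms: IE_2 generally rises across a period (higher Z_eff) and falls down a group (larger shell), subject to the usual subshell exceptions.
Valence configurations: S⁺ [Ne]3s²3p³, C⁺ [He]2s²2p¹, P⁺ [Ne]3s²3p².
The numbers (kJ/mol): S 2252, C 2353, P 1907.
So the second ionization energies run P < S < C.

C, S, P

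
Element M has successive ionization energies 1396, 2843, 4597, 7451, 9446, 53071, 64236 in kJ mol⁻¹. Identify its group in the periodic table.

Look for the largest jump between consecutive ionization energies: IE6/IE5 ≈ 5.6, far larger than any earlier ratio.
That jump marks the point where a core electron is being removed. So the atom has 5 valence electrons.
A main-group element with 5 valence electrons is in group 15.

Group 15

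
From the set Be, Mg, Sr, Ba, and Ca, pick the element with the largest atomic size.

Ba

Be is in period 2, group 2; Mg is in period 3, group 2; Ca is in period 4, group 2; Sr is in period 5, group 2; Ba is in period 6, group 2.
Radius decreases left→right (rising Z_eff, same n) and increases top→bottom (higher n).
All are in group 2, so atomic radius increases down the group.
The largest atomic size among these belongs to Ba.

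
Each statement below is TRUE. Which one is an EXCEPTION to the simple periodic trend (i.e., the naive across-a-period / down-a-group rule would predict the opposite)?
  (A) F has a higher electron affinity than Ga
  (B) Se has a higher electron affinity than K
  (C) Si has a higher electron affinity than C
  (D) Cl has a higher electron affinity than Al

The general trend: electron affinity increases across a period and decreases down a group.
(A) F (period 2, group 17) vs Ga (period 4, group 13): the stated order agrees with the simple trend.
(B) Se (period 4, group 16) vs K (period 4, group 1): the stated order agrees with the simple trend.
(C) Si (period 3, group 14) vs C (period 2, group 14): the stated order contradicts the simple trend.
(D) Cl (period 3, group 17) vs Al (period 3, group 13): the stated order agrees with the simple trend.
The exception is (C): Si's larger, more diffuse 3p orbitals accept an added electron slightly more readily than C's compact 2p.

(C)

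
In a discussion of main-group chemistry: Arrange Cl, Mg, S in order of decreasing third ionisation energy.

The third ionization energy removes an electron from the +2 ion. For each element: Cl²⁺ still has 5 valence electrons; Mg²⁺ is the bare [Ne] core; S²⁺ still has 4 valence electrons.
Core electrons are held far more tightly than valence electrons, so Mg tops the IE_3 order.
Valence configurations: Cl²⁺ [Ne]3s²3p³, S²⁺ [Ne]3s²3p².
The numbers (kJ/mol): Cl 3822, Mg 7733, S 3357.
Hence IE_3: S < Cl < Mg.

Mg > Cl > S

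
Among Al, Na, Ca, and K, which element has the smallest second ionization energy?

Ca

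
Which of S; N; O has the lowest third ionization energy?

The third ionization energy removes an electron from the +2 ion. For each element: S²⁺ still has 4 valence electrons; N²⁺ still has 3 valence electrons; O²⁺ still has 4 valence electrons.
All are still removing valence electrons, so compare the +2 ions as you would atoms: IE_3 generally rises across a period (higher Z_eff) and falls down a group (larger shell), subject to the usual subshell exceptions.
Valence configurations: S²⁺ [Ne]3s²3p², N²⁺ [He]2s²2p¹, O²⁺ [He]2s²2p².
Approximate IE_3 values (kJ/mol): S 3357, N 4578, O 5300.
Overall IE_3 order: S < N < O.

S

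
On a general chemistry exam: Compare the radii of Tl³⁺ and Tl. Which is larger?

Tl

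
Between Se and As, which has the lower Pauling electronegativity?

As

As is in period 4, group 15; Se is in period 4, group 16.
EN rises left→right (higher Z_eff, smaller atoms) and falls top→bottom (larger, more shielded atoms).
All lie in period 4, so electronegativity increases left to right.
So As has the lower Pauling electronegativity (As < Se).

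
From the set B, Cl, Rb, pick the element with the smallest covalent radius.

B is in period 2, group 13; Cl is in period 3, group 17; Rb is in period 5, group 1.
Radius decreases left→right (rising Z_eff, same n) and increases top→bottom (higher n).
Neither a single period nor a single group — weigh both effects.
Cl > B: the two effects oppose for this pair; the down-group effect wins (99 vs 85 pm).
Rb > Cl: both effects reinforce here, so Rb is clearly the larger of the two.
Tabulated atomic radius (pm): B 85, Cl 99, Rb 210.
The smallest covalent radius among these belongs to B.

B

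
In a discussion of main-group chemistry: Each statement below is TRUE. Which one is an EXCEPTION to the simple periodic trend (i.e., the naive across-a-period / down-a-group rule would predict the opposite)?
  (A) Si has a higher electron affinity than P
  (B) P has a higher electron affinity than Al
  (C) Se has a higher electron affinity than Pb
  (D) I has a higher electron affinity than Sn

(A)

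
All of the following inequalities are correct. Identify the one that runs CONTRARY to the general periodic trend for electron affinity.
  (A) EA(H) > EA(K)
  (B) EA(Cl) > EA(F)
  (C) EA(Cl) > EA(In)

The general trend: electron affinity increases across a period and decreases down a group.
(A) H (period 1, group 1) vs K (period 4, group 1): the stated order agrees with the simple trend.
(B) Cl (period 3, group 17) vs F (period 2, group 17): the stated order contradicts the simple trend.
(C) Cl (period 3, group 17) vs In (period 5, group 13): the stated order agrees with the simple trend.
The exception is (B): F's small 2p subshell makes the incoming electron feel strong e⁻–e⁻ repulsion, so Cl actually releases more energy on gaining an electron.

(B)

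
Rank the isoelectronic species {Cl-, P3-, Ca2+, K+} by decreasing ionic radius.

All of these have 18 electrons, so size is governed by nuclear charge alone: the more protons, the stronger the pull on the same electron cloud, and the smaller the ion.
Nuclear charges: Ca2+ (Z=20), K+ (Z=19), Cl- (Z=17), P3- (Z=15).
Largest to smallest: P3- > Cl- > K+ > Ca2+.

P3- > Cl- > K+ > Ca2+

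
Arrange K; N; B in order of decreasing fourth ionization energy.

B, N, K

Consider each +3 ion: K³⁺ is already 2 electrons into the core; N³⁺ still has 2 valence electrons; B³⁺ is the bare [He] core.
Usually core removal costs more than valence removal, but here the competition is close: a tightly held n=2 valence electron can cost more to remove than an n=3 core electron, so the actual values have to decide it.
The numbers (kJ/mol): K 5877, N 7475, B 25026.
So the fourth ionization energies run K < N < B.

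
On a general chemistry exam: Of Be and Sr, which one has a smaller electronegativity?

Electronegativity increases across a period and decreases down a group, tracking effective nuclear charge and atomic size.
All are in group 2, so electronegativity increases up the group.
So Sr has the smaller electronegativity (Sr < Be).

Sr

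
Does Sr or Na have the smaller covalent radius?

Na is in period 3, group 1; Sr is in period 5, group 2.
Moving right in a period, electrons are added to the same shell under a stronger nuclear pull, so atoms get smaller; moving down, a new shell is opened and atoms get larger.
Neither a single period nor a single group — weigh both effects.
Sr > Na: period and group pull opposite ways; the down-group shift dominates (185 vs 155 pm).
Tabulated atomic radius (pm): Na 155, Sr 185.
So Na has the smaller covalent radius (Na < Sr).

Na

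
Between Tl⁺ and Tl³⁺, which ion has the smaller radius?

Both ions have Z = 81 protons, but Tl³⁺ has lost more electrons, so its remaining electrons feel a larger effective nuclear charge per electron and are pulled in more tightly.
Higher positive charge → smaller ion, so Tl⁺ > Tl³⁺.

Tl³⁺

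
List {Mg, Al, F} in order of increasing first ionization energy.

Across a period the outer electron is held more tightly (higher IE₁); down a group it sits in a higher shell, more shielded, and comes off more easily.
Here both period and group differ, so the two effects have to be weighed against each other.
Mg > Al: this pair runs against the simple trend — see the exception note.
F > Mg: both effects reinforce here, so F is clearly the higher of the two.
Note the exception: Mg has a higher first ionization energy than Al, contrary to the simple trend — Al's single 3p electron is easier to remove than one from Mg's filled 3s².
For reference (kJ/mol): F 1681, Mg 738, Al 578.
So from lowest to highest: Al < Mg < F.

Al < Mg < F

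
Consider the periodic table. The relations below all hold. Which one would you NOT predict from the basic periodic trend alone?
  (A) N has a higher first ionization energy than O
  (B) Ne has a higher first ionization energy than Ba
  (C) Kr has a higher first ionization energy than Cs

(A)

The general trend: first ionization energy increases across a period and decreases down a group.
(A) N (period 2, group 15) vs O (period 2, group 16): the stated order contradicts the simple trend.
(B) Ne (period 2, group 18) vs Ba (period 6, group 2): the stated order agrees with the simple trend.
(C) Kr (period 4, group 18) vs Cs (period 6, group 1): the stated order agrees with the simple trend.
The exception is (A): pairing an electron in O's 2p⁴ costs repulsion energy, so O ionizes more easily than half-filled N (2p³).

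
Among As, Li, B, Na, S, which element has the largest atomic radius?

Li is in period 2, group 1; B is in period 2, group 13; Na is in period 3, group 1; S is in period 3, group 16; As is in period 4, group 15.
Across a period the added protons contract the valence shell; down a group each new principal shell makes the atom larger.
Here both period and group differ, so the two effects have to be weighed against each other.
S > B: period and group pull opposite ways; the down-group shift dominates (103 vs 85 pm).
As > S: relative to S, both the across-period and down-group shifts push As's atomic radius up.
Li > As: period and group pull opposite ways; the across-period shift dominates (133 vs 121 pm).
Na > Li: they share group 1; the group trend gives Na the larger value.
Approximate values (pm): Li 133, B 85, Na 155, S 103, As 121.
The largest atomic radius among these belongs to Na.

Na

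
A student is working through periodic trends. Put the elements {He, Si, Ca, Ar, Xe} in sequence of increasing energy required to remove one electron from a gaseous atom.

He is in period 1, group 18; Si is in period 3, group 14; Ar is in period 3, group 18; Ca is in period 4, group 2; Xe is in period 5, group 18.
First ionization energy rises across a period (greater Z_eff holds electrons more tightly) and falls down a group (valence electrons are farther from the nucleus).
Neither a single period nor a single group — weigh both effects.
Si > Ca: relative to Ca, both the across-period and down-group shifts push Si's first ionization energy up.
Xe > Si: period and group pull opposite ways; the across-period shift dominates (1170 vs 786 kJ/mol).
Ar > Xe: Ar sits above Xe in group 18, so the down-group effect alone puts Ar higher.
He > Ar: He sits above Ar in group 18, so the down-group effect alone puts He higher.
For reference (kJ/mol): He 2372, Si 786, Ar 1521, Ca 590, Xe 1170.
So from lowest to highest: Ca < Si < Xe < Ar < He.

Ca < Si < Xe < Ar < He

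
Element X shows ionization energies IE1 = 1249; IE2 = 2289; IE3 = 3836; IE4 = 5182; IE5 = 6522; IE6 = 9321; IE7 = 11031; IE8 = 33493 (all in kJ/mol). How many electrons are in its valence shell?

Look for the largest jump between consecutive ionization energies: IE8/IE7 ≈ 3.0, far larger than any earlier ratio.
That jump marks the point where a core electron is being removed. So the atom has 7 valence electrons.

7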